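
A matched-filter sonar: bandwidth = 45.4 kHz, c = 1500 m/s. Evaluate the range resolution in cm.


dR = c/(2*BW) = 1500 / (2 * 45.4e3) = 0.0165 m = 1.65 cm

1.65 cm


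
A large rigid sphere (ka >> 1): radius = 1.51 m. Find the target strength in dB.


TS = 10*log10(1.51^2 / 4) = 10*log10(0.570025) = -2.44

-2.44 dB


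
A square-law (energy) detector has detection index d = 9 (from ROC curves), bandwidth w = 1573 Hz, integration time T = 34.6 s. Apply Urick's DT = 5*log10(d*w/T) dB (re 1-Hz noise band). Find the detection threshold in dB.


DT = 5*log10(d*w/T) = 5*log10(9 * 1573 / 34.6) = 5*log10(409.16) = 13.06

13.06 dB


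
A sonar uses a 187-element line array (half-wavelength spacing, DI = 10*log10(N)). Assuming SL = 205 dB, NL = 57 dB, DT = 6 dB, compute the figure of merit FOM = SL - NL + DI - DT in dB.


Step 1: DI = 10*log10(187) = 22.72 dB
Step 2: FOM = SL - NL + DI - DT = 205 - 57 + 22.72 - 6 = 164.72

164.72 dB


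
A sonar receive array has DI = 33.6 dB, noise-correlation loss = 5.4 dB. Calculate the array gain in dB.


28.2 dB


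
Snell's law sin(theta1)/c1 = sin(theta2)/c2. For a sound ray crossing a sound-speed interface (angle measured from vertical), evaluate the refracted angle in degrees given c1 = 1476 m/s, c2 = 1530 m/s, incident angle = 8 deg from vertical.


8.29 deg


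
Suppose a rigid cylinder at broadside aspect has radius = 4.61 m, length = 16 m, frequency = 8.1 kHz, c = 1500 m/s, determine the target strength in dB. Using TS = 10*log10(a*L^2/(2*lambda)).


35.03 dB


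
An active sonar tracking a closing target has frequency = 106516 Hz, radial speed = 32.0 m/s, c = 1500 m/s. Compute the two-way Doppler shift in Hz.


fd = 2*f*v/c = 2 * 106516 * 32.0 / 1500 = 4544.68

4544.68 Hz


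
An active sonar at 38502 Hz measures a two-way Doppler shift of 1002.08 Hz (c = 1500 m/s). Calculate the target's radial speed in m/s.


From fd = 2*f*v/c, v = c*fd/(2*f) = 1500 * 1002.08 / (2*38502) = 19.52

19.52 m/s


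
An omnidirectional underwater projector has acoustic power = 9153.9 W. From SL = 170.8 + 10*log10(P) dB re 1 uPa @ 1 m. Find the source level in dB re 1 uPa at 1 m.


SL = 170.8 + 10*log10(9153.9) = 170.8 + 39.62 = 210.42

210.42 dB


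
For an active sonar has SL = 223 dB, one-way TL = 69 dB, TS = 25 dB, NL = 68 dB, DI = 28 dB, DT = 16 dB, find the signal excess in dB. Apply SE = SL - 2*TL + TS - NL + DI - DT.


54 dB


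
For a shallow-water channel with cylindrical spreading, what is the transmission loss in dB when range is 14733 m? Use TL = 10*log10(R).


TL = 10*log10(14733) = 41.68

41.68 dB


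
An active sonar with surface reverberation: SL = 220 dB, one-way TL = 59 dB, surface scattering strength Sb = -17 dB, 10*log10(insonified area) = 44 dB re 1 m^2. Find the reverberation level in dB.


129 dB


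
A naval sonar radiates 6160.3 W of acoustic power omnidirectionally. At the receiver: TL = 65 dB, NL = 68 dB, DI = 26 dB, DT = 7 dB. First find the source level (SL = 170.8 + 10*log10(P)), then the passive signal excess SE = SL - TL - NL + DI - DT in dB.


Step 1: SL = 170.8 + 10*log10(6160.3) = 208.7 dB
Step 2: SE = SL - TL - NL + DI - DT = 208.7 - 65 - 68 + 26 - 7 = 94.7

94.7 dB


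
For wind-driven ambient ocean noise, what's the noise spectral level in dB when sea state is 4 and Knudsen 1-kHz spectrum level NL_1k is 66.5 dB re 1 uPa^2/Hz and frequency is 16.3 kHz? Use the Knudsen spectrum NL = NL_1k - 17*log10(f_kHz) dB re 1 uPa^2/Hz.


NL = NL_1k - 17*log10(f_kHz) = 66.5 - 17*log10(16.3) = 66.5 - (20.61) = 45.89

45.89 dB


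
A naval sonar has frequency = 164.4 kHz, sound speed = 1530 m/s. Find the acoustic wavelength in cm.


lambda = c/f = 1530 / 164400 = 0.0093 m = 0.93 cm

0.93 cm


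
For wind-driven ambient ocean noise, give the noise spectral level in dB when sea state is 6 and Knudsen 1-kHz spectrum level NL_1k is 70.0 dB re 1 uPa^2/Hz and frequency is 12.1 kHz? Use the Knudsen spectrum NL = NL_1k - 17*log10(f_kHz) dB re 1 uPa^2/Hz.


NL = NL_1k - 17*log10(f_kHz) = 70.0 - 17*log10(12.1) = 70.0 - (18.41) = 51.59

51.59 dB


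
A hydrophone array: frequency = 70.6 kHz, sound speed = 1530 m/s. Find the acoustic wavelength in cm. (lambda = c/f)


2.17 cm


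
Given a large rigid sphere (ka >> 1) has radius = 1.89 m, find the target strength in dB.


TS = 10*log10(1.89^2 / 4) = 10*log10(0.893025) = -0.49

-0.49 dB


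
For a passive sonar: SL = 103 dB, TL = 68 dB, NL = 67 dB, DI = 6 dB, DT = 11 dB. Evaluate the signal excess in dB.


-37 dB


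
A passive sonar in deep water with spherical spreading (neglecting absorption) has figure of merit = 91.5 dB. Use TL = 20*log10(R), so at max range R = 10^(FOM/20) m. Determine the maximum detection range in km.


37.58 km


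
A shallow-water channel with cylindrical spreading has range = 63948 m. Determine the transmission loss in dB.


48.06 dB


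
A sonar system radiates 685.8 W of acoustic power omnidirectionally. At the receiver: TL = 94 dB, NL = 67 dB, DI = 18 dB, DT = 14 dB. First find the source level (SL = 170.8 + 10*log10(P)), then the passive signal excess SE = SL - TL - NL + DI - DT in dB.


Step 1: SL = 170.8 + 10*log10(685.8) = 199.16 dB
Step 2: SE = SL - TL - NL + DI - DT = 199.16 - 94 - 67 + 18 - 14 = 42.16

42.16 dB


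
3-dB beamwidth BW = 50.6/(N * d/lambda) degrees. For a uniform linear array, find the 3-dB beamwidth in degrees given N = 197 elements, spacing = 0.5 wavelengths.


BW = 50.6 / (197 * 0.5) = 50.6 / 98.5 = 0.51

0.51 deg


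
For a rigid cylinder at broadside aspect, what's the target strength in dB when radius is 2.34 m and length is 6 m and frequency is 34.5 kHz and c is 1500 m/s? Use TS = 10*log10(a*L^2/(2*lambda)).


lambda = 1500/34500 = 0.04348 m
TS = 10*log10(2.34*6^2/(2*0.04348)) = 29.86

29.86 dB


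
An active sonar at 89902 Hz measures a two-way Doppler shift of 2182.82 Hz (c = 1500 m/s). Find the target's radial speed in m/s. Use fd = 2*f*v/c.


From fd = 2*f*v/c, v = c*fd/(2*f) = 1500 * 2182.82 / (2*89902) = 18.21

18.21 m/s


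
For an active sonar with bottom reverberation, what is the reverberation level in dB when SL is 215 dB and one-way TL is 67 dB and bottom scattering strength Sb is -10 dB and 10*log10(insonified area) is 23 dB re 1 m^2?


RL = SL - 2*TL + Sb + 10*log10(A) = 215 - 2*67 + (-10) + 23 = 94

94 dB


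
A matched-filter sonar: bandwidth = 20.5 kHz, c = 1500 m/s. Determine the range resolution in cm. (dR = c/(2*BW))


3.66 cm


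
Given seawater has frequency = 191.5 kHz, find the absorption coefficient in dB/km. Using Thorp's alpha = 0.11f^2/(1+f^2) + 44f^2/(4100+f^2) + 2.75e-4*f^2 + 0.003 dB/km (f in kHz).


49.773 dB/km


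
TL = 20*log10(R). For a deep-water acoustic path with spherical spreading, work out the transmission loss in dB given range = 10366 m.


TL = 20*log10(10366) = 80.31

80.31 dB


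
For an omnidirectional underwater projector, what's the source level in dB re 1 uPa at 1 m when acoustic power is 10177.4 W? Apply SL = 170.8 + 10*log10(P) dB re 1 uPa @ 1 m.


SL = 170.8 + 10*log10(10177.4) = 170.8 + 40.08 = 210.88

210.88 dB


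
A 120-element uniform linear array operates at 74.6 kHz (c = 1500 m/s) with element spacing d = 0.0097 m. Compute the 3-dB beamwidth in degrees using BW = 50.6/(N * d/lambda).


Step 1: lambda = 1500/74600 = 0.02011 m
Step 2: d/lambda = 0.0097/0.02011 = 0.4823
Step 3: BW = 50.6/(N * d/lambda) = 50.6/(120 * 0.4823) = 0.87

0.87 deg


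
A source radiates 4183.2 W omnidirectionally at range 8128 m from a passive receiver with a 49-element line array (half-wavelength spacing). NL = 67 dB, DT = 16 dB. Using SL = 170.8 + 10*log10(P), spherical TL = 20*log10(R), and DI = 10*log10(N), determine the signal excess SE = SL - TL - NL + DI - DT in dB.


Step 1: SL = 170.8 + 10*log10(4183.2) = 207.02 dB
Step 2: TL = 20*log10(8128) = 78.2 dB
Step 3: DI = 10*log10(49) = 16.9 dB
Step 4: SE = SL - TL - NL + DI - DT = 207.02 - 78.2 - 67 + 16.9 - 16 = 62.72

62.72 dB


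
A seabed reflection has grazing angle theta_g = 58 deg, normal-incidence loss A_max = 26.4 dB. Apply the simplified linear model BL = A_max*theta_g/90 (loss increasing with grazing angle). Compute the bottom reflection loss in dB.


BL = A_max * theta_g / 90 = 26.4 * 58 / 90 = 17.01

17.01 dB


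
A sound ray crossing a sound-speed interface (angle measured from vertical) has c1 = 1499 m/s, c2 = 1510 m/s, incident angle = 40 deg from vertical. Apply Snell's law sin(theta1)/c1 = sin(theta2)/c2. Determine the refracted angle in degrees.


sin(theta2) = (c2/c1)*sin(theta1) = (1510/1499)*sin(40 deg) = 0.6475
theta2 = arcsin(0.6475) = 40.35

40.35 deg


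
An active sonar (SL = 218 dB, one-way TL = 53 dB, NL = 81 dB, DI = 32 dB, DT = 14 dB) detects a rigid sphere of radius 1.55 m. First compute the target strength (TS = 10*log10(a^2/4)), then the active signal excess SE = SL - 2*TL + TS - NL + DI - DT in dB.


Step 1: TS = 10*log10(1.55^2/4) = -2.21 dB
Step 2: SE = SL - 2*TL + TS - NL + DI - DT = 218 - 2*53 + (-2.21) - 81 + 32 - 14 = 46.79

46.79 dB


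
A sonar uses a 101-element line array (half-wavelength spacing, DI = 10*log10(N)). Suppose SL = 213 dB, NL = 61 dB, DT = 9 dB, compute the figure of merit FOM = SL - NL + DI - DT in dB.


Step 1: DI = 10*log10(101) = 20.04 dB
Step 2: FOM = SL - NL + DI - DT = 213 - 61 + 20.04 - 9 = 163.04

163.04 dB


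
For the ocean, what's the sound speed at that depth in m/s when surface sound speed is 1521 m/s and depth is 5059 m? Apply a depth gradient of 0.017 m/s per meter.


1607.003 m/s


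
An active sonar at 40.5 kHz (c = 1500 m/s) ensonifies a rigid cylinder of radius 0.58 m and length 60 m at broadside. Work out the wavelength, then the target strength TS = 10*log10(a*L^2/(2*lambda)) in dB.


Step 1: lambda = c/f = 1500/40500 = 0.03704 m
Step 2: TS = 10*log10(a*L^2/(2*lambda)) = 10*log10(0.58*60^2/(2*0.03704)) = 44.5

44.5 dB


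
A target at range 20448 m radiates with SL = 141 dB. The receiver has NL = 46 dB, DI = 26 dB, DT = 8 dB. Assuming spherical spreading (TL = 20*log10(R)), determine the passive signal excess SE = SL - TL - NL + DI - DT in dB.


Step 1: TL = 20*log10(20448) = 86.21 dB
Step 2: SE = 141 - 86.21 - 46 + 26 - 8 = 26.79

26.79 dB


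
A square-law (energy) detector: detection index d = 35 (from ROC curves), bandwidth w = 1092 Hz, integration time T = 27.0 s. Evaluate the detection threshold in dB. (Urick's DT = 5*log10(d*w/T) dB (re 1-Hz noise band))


DT = 5*log10(d*w/T) = 5*log10(35 * 1092 / 27.0) = 5*log10(1415.56) = 15.75

15.75 dB


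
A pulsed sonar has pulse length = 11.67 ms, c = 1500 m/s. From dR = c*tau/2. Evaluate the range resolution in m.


8.7525 m


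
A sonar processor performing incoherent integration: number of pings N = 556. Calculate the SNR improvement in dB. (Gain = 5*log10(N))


Gain = 5*log10(556) = 13.73

13.73 dB


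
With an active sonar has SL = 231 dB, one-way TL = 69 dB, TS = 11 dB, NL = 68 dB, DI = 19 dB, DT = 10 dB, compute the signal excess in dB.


SE = SL - 2*TL + TS - NL + DI - DT = 231 - 2*69 + (11) - 68 + 19 - 10 = 45

45 dB


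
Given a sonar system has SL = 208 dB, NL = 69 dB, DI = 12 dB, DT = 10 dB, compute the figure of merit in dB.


FOM = SL - NL + DI - DT = 208 - 69 + 12 - 10 = 141

141 dB


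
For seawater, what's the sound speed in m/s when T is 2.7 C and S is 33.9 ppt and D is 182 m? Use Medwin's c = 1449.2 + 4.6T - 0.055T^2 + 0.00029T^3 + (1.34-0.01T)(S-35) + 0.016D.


c = 1449.2 + 4.6*2.7 - 0.055*2.7^2 + 0.00029*2.7^3 + (1.34 - 0.01*2.7)*(33.9 - 35) + 0.016*182 = 1462.69

1462.69 m/s


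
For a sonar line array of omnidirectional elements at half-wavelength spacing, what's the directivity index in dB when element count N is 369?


25.67 dB


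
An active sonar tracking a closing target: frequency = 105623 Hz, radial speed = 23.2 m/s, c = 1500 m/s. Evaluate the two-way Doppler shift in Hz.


fd = 2*f*v/c = 2 * 105623 * 23.2 / 1500 = 3267.27

3267.27 Hz


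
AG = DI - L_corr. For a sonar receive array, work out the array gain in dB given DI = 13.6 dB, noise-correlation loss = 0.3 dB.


13.3 dB


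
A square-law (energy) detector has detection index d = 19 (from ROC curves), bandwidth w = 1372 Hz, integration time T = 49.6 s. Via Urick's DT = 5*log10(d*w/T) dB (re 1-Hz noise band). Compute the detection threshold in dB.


DT = 5*log10(d*w/T) = 5*log10(19 * 1372 / 49.6) = 5*log10(525.56) = 13.6

13.6 dB


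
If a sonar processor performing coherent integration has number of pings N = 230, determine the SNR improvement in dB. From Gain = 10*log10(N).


23.62 dB


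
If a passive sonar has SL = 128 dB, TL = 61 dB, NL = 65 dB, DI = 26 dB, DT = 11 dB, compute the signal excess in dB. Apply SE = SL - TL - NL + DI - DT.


SE = SL - TL - NL + DI - DT = 128 - 61 - 65 + 26 - 11 = 17

17 dB


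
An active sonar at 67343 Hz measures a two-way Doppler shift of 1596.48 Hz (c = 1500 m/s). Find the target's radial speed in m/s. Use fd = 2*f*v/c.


From fd = 2*f*v/c, v = c*fd/(2*f) = 1500 * 1596.48 / (2*67343) = 17.78

17.78 m/s


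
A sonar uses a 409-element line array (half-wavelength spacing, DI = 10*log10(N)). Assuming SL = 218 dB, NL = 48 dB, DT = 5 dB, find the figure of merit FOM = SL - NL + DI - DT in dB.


191.12 dB


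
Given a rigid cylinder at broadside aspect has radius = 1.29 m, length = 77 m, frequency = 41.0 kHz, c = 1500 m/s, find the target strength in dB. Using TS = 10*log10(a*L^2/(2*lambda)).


lambda = 1500/41000 = 0.03659 m
TS = 10*log10(1.29*77^2/(2*0.03659)) = 50.19

50.19 dB


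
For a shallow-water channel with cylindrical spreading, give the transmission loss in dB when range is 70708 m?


TL = 10*log10(70708) = 48.49

48.49 dB


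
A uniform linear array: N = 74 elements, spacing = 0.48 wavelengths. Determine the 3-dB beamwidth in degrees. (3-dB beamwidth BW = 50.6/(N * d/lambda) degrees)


BW = 50.6 / (74 * 0.48) = 50.6 / 35.52 = 1.42

1.42 deg


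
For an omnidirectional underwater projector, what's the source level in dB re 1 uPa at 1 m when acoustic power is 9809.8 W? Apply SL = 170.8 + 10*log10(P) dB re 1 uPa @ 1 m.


SL = 170.8 + 10*log10(9809.8) = 170.8 + 39.92 = 210.72

210.72 dB


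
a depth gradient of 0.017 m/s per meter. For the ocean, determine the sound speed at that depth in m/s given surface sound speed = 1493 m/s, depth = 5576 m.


c = 1493 + 0.017 * 5576 = 1587.792

1587.792 m/s


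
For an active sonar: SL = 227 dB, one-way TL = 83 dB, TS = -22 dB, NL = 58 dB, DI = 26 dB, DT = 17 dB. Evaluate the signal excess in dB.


SE = SL - 2*TL + TS - NL + DI - DT = 227 - 2*83 + (-22) - 58 + 26 - 17 = -10

-10 dB


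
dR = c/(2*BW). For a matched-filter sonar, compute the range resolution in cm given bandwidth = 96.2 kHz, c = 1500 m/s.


dR = c/(2*BW) = 1500 / (2 * 96.2e3) = 0.0078 m = 0.78 cm

0.78 cm


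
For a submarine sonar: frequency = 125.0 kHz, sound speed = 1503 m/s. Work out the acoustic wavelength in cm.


1.2 cm


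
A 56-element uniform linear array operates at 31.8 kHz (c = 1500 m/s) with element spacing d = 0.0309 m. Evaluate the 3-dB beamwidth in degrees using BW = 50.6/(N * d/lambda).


Step 1: lambda = 1500/31800 = 0.04717 m
Step 2: d/lambda = 0.0309/0.04717 = 0.6551
Step 3: BW = 50.6/(N * d/lambda) = 50.6/(56 * 0.6551) = 1.38

1.38 deg


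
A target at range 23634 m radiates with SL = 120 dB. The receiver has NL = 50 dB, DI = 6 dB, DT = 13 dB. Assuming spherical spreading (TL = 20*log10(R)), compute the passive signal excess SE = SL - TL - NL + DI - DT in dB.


Step 1: TL = 20*log10(23634) = 87.47 dB
Step 2: SE = 120 - 87.47 - 50 + 6 - 13 = -24.47

-24.47 dB


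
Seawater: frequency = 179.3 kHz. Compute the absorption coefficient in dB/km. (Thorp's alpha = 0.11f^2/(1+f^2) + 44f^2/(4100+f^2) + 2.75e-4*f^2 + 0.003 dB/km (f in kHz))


f^2 = 32148.49
alpha = 0.11*32148.49/(1+32148.49) + 44*32148.49/(4100+32148.49) + 2.75e-4*32148.49 + 0.003 = 47.977

47.977 dB/km


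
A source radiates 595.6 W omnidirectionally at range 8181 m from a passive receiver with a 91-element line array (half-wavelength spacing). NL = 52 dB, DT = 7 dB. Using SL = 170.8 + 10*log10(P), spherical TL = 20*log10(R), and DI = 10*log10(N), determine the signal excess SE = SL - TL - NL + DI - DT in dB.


Step 1: SL = 170.8 + 10*log10(595.6) = 198.55 dB
Step 2: TL = 20*log10(8181) = 78.26 dB
Step 3: DI = 10*log10(91) = 19.59 dB
Step 4: SE = SL - TL - NL + DI - DT = 198.55 - 78.26 - 52 + 19.59 - 7 = 80.88

80.88 dB


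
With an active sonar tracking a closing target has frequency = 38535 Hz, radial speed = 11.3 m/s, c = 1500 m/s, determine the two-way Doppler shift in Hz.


580.59 Hz


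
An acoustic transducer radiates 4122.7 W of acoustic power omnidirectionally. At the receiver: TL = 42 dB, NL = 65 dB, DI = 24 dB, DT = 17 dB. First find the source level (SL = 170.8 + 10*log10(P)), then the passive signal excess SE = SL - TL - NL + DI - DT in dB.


Step 1: SL = 170.8 + 10*log10(4122.7) = 206.95 dB
Step 2: SE = SL - TL - NL + DI - DT = 206.95 - 42 - 65 + 24 - 17 = 106.95

106.95 dB


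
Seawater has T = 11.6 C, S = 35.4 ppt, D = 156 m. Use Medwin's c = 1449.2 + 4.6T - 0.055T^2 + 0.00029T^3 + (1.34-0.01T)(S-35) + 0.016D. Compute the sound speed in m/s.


c = 1449.2 + 4.6*11.6 - 0.055*11.6^2 + 0.00029*11.6^3 + (1.34 - 0.01*11.6)*(35.4 - 35) + 0.016*156 = 1498.6

1498.6 m/s


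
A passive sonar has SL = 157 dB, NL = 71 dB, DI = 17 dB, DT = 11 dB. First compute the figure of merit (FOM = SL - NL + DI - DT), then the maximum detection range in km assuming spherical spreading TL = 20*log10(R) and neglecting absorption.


Step 1: FOM = SL - NL + DI - DT = 157 - 71 + 17 - 11 = 92 dB
Step 2: at max range FOM = TL = 20*log10(R), so R = 10^(92/20) = 39810.72 m = 39.81 km

39.81 km


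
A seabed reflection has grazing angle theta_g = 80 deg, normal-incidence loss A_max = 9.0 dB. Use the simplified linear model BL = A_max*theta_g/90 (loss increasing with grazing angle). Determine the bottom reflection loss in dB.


BL = A_max * theta_g / 90 = 9.0 * 80 / 90 = 8.0

8.0 dB


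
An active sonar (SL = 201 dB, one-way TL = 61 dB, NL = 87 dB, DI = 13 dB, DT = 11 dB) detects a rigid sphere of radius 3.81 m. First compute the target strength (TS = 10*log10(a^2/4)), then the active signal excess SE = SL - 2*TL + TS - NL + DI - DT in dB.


Step 1: TS = 10*log10(3.81^2/4) = 5.6 dB
Step 2: SE = SL - 2*TL + TS - NL + DI - DT = 201 - 2*61 + (5.6) - 87 + 13 - 11 = -0.4

-0.4 dB


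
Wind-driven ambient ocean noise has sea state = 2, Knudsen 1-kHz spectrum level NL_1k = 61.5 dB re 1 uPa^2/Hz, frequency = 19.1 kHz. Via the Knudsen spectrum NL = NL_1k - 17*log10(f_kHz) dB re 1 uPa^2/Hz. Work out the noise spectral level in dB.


NL = NL_1k - 17*log10(f_kHz) = 61.5 - 17*log10(19.1) = 61.5 - (21.78) = 39.72

39.72 dB


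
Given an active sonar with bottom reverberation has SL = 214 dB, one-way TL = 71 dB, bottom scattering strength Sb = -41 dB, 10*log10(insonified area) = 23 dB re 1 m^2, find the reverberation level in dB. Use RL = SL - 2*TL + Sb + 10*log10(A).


RL = SL - 2*TL + Sb + 10*log10(A) = 214 - 2*71 + (-41) + 23 = 54

54 dB


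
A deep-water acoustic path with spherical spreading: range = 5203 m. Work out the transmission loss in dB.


74.33 dB


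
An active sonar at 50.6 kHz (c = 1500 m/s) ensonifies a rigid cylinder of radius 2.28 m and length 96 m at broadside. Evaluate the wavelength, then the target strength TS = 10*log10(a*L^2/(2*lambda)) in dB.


Step 1: lambda = c/f = 1500/50600 = 0.02964 m
Step 2: TS = 10*log10(a*L^2/(2*lambda)) = 10*log10(2.28*96^2/(2*0.02964)) = 55.5

55.5 dB


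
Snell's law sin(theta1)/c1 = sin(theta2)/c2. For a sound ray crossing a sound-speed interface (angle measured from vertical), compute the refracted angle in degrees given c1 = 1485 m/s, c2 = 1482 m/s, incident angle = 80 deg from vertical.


79.36 deg


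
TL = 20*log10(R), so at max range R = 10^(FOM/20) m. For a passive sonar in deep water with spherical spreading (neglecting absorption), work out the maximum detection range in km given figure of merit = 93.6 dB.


At max range FOM = TL, so 20*log10(R) = 93.6
R = 10^(93.6/20) = 47863.01 m = 47.86 km

47.86 km


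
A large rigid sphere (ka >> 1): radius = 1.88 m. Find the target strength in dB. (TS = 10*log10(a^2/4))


TS = 10*log10(1.88^2 / 4) = 10*log10(0.8836) = -0.54

-0.54 dB


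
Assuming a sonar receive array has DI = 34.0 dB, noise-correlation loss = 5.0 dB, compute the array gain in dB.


29.0 dB


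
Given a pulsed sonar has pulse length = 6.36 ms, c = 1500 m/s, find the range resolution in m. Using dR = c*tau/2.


4.77 m


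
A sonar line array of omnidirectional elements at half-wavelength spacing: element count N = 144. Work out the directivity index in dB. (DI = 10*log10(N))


DI = 10*log10(144) = 21.58

21.58 dB


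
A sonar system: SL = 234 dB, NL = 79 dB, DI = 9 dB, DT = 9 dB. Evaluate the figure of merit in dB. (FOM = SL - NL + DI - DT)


FOM = SL - NL + DI - DT = 234 - 79 + 9 - 9 = 155

155 dB


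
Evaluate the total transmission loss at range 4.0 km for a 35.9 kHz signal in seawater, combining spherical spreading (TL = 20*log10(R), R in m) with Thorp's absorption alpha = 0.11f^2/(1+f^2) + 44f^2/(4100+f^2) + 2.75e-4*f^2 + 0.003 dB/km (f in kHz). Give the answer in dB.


Step 1 (Thorp): alpha = 0.11*1288.81/(1+1288.81) + 44*1288.81/(4100+1288.81) + 2.75e-4*1288.81 + 0.003 = 10.9906 dB/km
Step 2: TL_spread = 20*log10(4000) = 72.04 dB
Step 3: TL_abs = alpha*R = 10.9906 * 4.0 = 43.96 dB
Step 4: TL_total = 72.04 + 43.96 = 116.0

116.0 dB


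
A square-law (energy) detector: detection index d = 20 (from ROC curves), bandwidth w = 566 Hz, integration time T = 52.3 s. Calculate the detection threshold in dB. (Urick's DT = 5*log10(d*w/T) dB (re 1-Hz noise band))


DT = 5*log10(d*w/T) = 5*log10(20 * 566 / 52.3) = 5*log10(216.44) = 11.68

11.68 dB


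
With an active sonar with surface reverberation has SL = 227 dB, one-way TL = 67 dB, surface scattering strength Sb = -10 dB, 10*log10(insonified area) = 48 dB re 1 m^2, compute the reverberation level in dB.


RL = SL - 2*TL + Sb + 10*log10(A) = 227 - 2*67 + (-10) + 48 = 131

131 dB


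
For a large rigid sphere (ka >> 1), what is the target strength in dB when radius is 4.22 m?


6.49 dB


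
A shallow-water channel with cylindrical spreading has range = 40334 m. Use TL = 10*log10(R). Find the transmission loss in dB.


TL = 10*log10(40334) = 46.06

46.06 dB


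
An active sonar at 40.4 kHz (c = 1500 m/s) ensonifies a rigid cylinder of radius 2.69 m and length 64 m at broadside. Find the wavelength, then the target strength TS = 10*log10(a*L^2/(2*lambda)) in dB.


Step 1: lambda = c/f = 1500/40400 = 0.03713 m
Step 2: TS = 10*log10(a*L^2/(2*lambda)) = 10*log10(2.69*64^2/(2*0.03713)) = 51.71

51.71 dB


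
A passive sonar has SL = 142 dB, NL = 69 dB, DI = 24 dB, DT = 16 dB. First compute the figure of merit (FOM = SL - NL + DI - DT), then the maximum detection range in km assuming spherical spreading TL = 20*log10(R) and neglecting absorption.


Step 1: FOM = SL - NL + DI - DT = 142 - 69 + 24 - 16 = 81 dB
Step 2: at max range FOM = TL = 20*log10(R), so R = 10^(81/20) = 11220.18 m = 11.22 km

11.22 km


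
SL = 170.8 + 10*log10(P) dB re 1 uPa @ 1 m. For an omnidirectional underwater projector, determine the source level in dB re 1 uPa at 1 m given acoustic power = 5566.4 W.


SL = 170.8 + 10*log10(5566.4) = 170.8 + 37.46 = 208.26

208.26 dB


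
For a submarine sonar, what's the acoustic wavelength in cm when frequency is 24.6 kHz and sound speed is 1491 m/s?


lambda = c/f = 1491 / 24600 = 0.0606 m = 6.06 cm

6.06 cm


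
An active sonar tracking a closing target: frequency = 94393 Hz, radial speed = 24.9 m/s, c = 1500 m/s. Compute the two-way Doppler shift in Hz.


fd = 2*f*v/c = 2 * 94393 * 24.9 / 1500 = 3133.85

3133.85 Hz


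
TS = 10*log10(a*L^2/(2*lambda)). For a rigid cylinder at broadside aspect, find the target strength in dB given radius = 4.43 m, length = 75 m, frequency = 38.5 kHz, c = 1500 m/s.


lambda = 1500/38500 = 0.03896 m
TS = 10*log10(4.43*75^2/(2*0.03896)) = 55.05

55.05 dB


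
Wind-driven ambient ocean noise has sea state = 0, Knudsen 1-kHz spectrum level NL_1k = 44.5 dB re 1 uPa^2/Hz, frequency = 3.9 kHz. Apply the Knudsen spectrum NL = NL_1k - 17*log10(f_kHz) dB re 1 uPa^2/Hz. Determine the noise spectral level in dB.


NL = NL_1k - 17*log10(f_kHz) = 44.5 - 17*log10(3.9) = 44.5 - (10.05) = 34.45

34.45 dB


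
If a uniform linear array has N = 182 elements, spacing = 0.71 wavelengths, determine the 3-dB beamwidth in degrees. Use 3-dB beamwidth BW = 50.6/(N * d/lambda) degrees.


0.39 deg


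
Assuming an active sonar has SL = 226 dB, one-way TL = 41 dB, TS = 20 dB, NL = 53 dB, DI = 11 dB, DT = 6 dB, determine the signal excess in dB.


SE = SL - 2*TL + TS - NL + DI - DT = 226 - 2*41 + (20) - 53 + 11 - 6 = 116

116 dB


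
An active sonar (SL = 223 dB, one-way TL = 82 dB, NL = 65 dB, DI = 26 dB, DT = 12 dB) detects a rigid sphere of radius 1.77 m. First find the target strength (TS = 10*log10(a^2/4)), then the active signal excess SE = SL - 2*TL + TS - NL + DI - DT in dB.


Step 1: TS = 10*log10(1.77^2/4) = -1.06 dB
Step 2: SE = SL - 2*TL + TS - NL + DI - DT = 223 - 2*82 + (-1.06) - 65 + 26 - 12 = 6.94

6.94 dB


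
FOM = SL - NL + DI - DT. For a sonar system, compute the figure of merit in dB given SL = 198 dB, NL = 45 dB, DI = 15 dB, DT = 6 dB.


162 dB


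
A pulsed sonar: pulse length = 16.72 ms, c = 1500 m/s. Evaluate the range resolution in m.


dR = c*tau/2 = 1500 * 16.72e-3 / 2 = 12.54

12.54 m


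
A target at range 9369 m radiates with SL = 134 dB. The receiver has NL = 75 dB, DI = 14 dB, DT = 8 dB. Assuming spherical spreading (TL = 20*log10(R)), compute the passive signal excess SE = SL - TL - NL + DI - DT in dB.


Step 1: TL = 20*log10(9369) = 79.43 dB
Step 2: SE = 134 - 79.43 - 75 + 14 - 8 = -14.43

-14.43 dB


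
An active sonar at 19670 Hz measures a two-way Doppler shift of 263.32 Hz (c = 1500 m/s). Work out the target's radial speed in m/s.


From fd = 2*f*v/c, v = c*fd/(2*f) = 1500 * 263.32 / (2*19670) = 10.04

10.04 m/s


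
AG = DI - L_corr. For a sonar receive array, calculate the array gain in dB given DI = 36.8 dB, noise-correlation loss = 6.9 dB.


29.9 dB


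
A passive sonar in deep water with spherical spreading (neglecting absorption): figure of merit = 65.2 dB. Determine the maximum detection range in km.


At max range FOM = TL, so 20*log10(R) = 65.2
R = 10^(65.2/20) = 1819.7 m = 1.82 km

1.82 km


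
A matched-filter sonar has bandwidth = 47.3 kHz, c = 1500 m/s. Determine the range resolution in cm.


1.59 cm


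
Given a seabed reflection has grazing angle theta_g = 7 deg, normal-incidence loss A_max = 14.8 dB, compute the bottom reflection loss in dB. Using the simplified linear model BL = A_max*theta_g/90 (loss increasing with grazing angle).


BL = A_max * theta_g / 90 = 14.8 * 7 / 90 = 1.15

1.15 dB


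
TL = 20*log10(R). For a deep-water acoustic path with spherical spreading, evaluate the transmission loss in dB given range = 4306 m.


TL = 20*log10(4306) = 72.68

72.68 dB


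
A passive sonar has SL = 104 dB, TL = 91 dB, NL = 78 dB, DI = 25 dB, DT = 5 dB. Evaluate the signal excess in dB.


SE = SL - TL - NL + DI - DT = 104 - 91 - 78 + 25 - 5 = -45

-45 dB


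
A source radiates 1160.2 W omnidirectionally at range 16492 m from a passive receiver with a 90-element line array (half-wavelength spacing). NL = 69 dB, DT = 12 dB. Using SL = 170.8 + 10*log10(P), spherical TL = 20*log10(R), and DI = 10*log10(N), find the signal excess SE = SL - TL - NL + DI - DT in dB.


55.64 dB


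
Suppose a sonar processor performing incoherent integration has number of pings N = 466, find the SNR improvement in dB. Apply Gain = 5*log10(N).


Gain = 5*log10(466) = 13.34

13.34 dB


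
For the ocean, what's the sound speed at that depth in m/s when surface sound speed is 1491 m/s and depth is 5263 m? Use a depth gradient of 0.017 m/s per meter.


1580.471 m/s


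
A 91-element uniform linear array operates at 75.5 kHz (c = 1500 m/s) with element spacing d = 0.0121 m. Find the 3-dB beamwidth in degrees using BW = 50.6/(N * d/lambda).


Step 1: lambda = 1500/75500 = 0.01987 m
Step 2: d/lambda = 0.0121/0.01987 = 0.609
Step 3: BW = 50.6/(N * d/lambda) = 50.6/(91 * 0.609) = 0.91

0.91 deg


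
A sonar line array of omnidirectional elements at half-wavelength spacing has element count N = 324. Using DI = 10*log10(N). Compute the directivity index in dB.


DI = 10*log10(324) = 25.11

25.11 dB


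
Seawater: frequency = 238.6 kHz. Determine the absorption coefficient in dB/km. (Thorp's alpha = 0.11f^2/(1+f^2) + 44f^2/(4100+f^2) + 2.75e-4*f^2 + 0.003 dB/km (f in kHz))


f^2 = 56929.96
alpha = 0.11*56929.96/(1+56929.96) + 44*56929.96/(4100+56929.96) + 2.75e-4*56929.96 + 0.003 = 56.813

56.813 dB/km


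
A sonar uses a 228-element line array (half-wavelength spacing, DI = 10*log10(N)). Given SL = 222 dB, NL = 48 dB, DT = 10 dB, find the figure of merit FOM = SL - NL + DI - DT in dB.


187.58 dB


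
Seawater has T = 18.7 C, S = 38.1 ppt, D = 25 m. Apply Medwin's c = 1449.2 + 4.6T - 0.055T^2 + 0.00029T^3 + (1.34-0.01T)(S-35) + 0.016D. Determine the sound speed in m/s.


c = 1449.2 + 4.6*18.7 - 0.055*18.7^2 + 0.00029*18.7^3 + (1.34 - 0.01*18.7)*(38.1 - 35) + 0.016*25 = 1521.86

1521.86 m/s


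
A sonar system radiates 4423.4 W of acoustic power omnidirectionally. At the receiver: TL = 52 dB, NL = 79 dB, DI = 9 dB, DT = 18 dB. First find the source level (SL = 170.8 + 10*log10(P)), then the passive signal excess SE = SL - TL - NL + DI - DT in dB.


Step 1: SL = 170.8 + 10*log10(4423.4) = 207.26 dB
Step 2: SE = SL - TL - NL + DI - DT = 207.26 - 52 - 79 + 9 - 18 = 67.26

67.26 dB


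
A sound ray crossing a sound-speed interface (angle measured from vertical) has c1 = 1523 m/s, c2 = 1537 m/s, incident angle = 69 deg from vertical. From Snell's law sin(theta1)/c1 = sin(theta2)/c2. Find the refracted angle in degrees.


70.42 deg


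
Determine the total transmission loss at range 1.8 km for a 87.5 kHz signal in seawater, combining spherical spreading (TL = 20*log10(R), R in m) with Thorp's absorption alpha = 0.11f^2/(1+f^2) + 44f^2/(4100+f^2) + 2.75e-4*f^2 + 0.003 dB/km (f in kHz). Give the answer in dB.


120.68 dB


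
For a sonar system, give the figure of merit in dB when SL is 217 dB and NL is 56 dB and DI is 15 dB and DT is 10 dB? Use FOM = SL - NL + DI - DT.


FOM = SL - NL + DI - DT = 217 - 56 + 15 - 10 = 166

166 dB


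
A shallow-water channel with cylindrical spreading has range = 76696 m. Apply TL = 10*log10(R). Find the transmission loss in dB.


48.85 dB


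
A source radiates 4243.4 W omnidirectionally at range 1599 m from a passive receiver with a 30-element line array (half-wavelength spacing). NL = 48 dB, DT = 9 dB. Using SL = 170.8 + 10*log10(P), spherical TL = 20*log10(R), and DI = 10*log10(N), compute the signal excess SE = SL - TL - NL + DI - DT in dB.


Step 1: SL = 170.8 + 10*log10(4243.4) = 207.08 dB
Step 2: TL = 20*log10(1599) = 64.08 dB
Step 3: DI = 10*log10(30) = 14.77 dB
Step 4: SE = SL - TL - NL + DI - DT = 207.08 - 64.08 - 48 + 14.77 - 9 = 100.77

100.77 dB


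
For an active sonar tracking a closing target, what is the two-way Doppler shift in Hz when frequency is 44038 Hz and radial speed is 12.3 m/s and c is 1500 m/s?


fd = 2*f*v/c = 2 * 44038 * 12.3 / 1500 = 722.22

722.22 Hz


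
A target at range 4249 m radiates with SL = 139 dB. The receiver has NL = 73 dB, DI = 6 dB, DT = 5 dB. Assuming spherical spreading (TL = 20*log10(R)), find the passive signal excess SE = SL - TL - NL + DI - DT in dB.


Step 1: TL = 20*log10(4249) = 72.57 dB
Step 2: SE = 139 - 72.57 - 73 + 6 - 5 = -5.57

-5.57 dB


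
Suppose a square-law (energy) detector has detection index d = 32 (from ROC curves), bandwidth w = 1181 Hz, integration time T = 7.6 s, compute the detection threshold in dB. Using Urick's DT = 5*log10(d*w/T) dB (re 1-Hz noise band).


DT = 5*log10(d*w/T) = 5*log10(32 * 1181 / 7.6) = 5*log10(4972.63) = 18.48

18.48 dB


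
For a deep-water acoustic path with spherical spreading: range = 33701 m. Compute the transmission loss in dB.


90.55 dB


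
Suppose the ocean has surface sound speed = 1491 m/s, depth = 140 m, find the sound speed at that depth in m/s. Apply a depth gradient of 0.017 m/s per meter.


c = 1491 + 0.017 * 140 = 1493.38

1493.38 m/s


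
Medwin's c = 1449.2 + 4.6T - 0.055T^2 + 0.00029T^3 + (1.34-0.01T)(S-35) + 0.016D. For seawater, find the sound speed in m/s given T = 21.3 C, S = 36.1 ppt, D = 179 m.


c = 1449.2 + 4.6*21.3 - 0.055*21.3^2 + 0.00029*21.3^3 + (1.34 - 0.01*21.3)*(36.1 - 35) + 0.016*179 = 1529.13

1529.13 m/s


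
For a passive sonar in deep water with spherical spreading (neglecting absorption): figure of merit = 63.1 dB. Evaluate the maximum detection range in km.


1.43 km


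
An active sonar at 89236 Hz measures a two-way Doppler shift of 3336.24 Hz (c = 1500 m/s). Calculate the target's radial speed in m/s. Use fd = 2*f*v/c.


From fd = 2*f*v/c, v = c*fd/(2*f) = 1500 * 3336.24 / (2*89236) = 28.04

28.04 m/s


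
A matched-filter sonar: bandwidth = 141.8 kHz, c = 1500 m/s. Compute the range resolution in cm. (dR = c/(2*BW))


dR = c/(2*BW) = 1500 / (2 * 141.8e3) = 0.0053 m = 0.53 cm

0.53 cm


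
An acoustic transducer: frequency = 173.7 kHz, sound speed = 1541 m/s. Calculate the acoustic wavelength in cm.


0.89 cm


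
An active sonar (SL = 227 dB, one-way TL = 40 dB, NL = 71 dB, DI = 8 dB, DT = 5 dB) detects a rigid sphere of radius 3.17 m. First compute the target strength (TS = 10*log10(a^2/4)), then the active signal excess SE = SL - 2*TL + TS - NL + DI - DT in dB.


Step 1: TS = 10*log10(3.17^2/4) = 4.0 dB
Step 2: SE = SL - 2*TL + TS - NL + DI - DT = 227 - 2*40 + (4.0) - 71 + 8 - 5 = 83.0

83.0 dB


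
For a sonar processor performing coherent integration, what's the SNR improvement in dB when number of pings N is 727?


Gain = 10*log10(727) = 28.62

28.62 dB


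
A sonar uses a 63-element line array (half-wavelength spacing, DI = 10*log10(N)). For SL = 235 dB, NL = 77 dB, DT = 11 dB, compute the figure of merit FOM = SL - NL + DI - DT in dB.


Step 1: DI = 10*log10(63) = 17.99 dB
Step 2: FOM = SL - NL + DI - DT = 235 - 77 + 17.99 - 11 = 164.99

164.99 dB


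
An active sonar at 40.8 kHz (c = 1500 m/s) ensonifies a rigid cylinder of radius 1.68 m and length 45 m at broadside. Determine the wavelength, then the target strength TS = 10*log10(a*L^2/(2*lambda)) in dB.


Step 1: lambda = c/f = 1500/40800 = 0.03676 m
Step 2: TS = 10*log10(a*L^2/(2*lambda)) = 10*log10(1.68*45^2/(2*0.03676)) = 46.65

46.65 dB


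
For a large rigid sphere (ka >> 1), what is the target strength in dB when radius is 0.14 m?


TS = 10*log10(0.14^2 / 4) = 10*log10(0.0049) = -23.1

-23.1 dB


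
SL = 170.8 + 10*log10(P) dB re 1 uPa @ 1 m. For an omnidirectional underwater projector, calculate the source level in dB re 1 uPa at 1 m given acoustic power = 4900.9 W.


SL = 170.8 + 10*log10(4900.9) = 170.8 + 36.9 = 207.7

207.7 dB


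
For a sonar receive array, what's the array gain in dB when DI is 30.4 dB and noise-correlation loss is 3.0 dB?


AG = DI - L_corr = 30.4 - 3.0 = 27.4

27.4 dB


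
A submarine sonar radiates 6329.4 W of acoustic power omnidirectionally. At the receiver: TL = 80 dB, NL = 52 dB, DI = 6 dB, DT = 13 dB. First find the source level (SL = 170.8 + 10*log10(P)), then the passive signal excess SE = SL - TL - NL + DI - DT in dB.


Step 1: SL = 170.8 + 10*log10(6329.4) = 208.81 dB
Step 2: SE = SL - TL - NL + DI - DT = 208.81 - 80 - 52 + 6 - 13 = 69.81

69.81 dB


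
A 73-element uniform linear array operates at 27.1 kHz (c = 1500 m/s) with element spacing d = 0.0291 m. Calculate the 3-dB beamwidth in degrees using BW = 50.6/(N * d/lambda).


Step 1: lambda = 1500/27100 = 0.05535 m
Step 2: d/lambda = 0.0291/0.05535 = 0.5257
Step 3: BW = 50.6/(N * d/lambda) = 50.6/(73 * 0.5257) = 1.32

1.32 deg


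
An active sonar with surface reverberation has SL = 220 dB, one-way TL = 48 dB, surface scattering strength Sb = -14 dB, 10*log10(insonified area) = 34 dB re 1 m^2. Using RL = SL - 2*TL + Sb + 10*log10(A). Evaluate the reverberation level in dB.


RL = SL - 2*TL + Sb + 10*log10(A) = 220 - 2*48 + (-14) + 34 = 144

144 dB


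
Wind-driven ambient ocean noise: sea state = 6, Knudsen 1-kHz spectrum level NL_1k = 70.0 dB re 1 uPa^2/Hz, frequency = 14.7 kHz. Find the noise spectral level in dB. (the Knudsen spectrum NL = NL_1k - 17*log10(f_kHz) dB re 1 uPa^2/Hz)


NL = NL_1k - 17*log10(f_kHz) = 70.0 - 17*log10(14.7) = 70.0 - (19.84) = 50.16

50.16 dB


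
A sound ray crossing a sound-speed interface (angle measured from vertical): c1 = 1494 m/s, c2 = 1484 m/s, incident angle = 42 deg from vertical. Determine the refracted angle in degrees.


sin(theta2) = (c2/c1)*sin(theta1) = (1484/1494)*sin(42 deg) = 0.66465
theta2 = arcsin(0.66465) = 41.66

41.66 deg


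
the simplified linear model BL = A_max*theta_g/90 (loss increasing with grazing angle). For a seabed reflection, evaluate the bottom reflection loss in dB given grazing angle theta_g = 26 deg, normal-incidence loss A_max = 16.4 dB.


BL = A_max * theta_g / 90 = 16.4 * 26 / 90 = 4.74

4.74 dB


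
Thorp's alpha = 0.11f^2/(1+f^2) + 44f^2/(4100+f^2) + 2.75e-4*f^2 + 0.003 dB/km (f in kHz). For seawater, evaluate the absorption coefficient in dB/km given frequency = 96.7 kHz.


f^2 = 9350.89
alpha = 0.11*9350.89/(1+9350.89) + 44*9350.89/(4100+9350.89) + 2.75e-4*9350.89 + 0.003 = 33.273

33.273 dB/km


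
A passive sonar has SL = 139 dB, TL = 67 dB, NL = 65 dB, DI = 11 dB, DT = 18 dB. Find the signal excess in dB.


SE = SL - TL - NL + DI - DT = 139 - 67 - 65 + 11 - 18 = 0

0 dB


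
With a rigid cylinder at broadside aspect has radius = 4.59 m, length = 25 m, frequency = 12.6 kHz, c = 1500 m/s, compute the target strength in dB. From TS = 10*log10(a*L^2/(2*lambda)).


lambda = 1500/12600 = 0.11905 m
TS = 10*log10(4.59*25^2/(2*0.11905)) = 40.81

40.81 dB


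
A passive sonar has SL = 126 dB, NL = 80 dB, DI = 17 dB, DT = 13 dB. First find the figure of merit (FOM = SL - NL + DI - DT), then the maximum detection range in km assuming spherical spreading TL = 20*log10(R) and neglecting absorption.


Step 1: FOM = SL - NL + DI - DT = 126 - 80 + 17 - 13 = 50 dB
Step 2: at max range FOM = TL = 20*log10(R), so R = 10^(50/20) = 316.23 m = 0.32 km

0.32 km


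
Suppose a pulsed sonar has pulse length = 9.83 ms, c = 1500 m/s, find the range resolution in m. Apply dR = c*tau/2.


dR = c*tau/2 = 1500 * 9.83e-3 / 2 = 7.3725

7.3725 m


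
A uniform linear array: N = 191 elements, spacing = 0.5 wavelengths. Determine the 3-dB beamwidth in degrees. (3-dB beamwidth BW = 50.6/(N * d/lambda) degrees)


BW = 50.6 / (191 * 0.5) = 50.6 / 95.5 = 0.53

0.53 deg


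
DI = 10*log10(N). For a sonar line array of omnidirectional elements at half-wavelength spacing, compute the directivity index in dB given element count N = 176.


22.46 dB


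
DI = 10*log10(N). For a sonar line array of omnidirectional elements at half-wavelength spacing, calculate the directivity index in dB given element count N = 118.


DI = 10*log10(118) = 20.72

20.72 dB


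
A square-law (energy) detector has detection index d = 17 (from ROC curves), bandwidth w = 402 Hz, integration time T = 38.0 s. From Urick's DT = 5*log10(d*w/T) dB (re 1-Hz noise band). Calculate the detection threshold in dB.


DT = 5*log10(d*w/T) = 5*log10(17 * 402 / 38.0) = 5*log10(179.84) = 11.27

11.27 dB
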